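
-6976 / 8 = -872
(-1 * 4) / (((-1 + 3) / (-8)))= 16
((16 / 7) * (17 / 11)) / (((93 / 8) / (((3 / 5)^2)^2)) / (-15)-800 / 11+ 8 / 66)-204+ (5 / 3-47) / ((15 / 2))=-37070423924 / 176450715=-210.09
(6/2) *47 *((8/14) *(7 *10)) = 5640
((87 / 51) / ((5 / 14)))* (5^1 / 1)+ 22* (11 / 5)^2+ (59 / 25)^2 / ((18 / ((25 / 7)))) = 7040081 / 53550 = 131.47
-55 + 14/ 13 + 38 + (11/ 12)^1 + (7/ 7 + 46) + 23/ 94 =236371/ 7332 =32.24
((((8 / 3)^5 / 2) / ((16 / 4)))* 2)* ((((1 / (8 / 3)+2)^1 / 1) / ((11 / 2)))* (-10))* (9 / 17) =-389120 / 5049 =-77.07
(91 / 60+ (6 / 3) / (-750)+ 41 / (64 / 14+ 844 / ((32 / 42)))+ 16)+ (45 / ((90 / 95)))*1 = 202600903 / 3114500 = 65.05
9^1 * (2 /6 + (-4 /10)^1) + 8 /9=13 /45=0.29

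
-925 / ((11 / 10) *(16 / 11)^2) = -50875 / 128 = -397.46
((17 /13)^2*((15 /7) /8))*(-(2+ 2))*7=-4335 /338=-12.83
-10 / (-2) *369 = 1845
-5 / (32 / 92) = -115 / 8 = -14.38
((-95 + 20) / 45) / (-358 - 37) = 1 / 237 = 0.00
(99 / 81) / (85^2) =11 / 65025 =0.00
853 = 853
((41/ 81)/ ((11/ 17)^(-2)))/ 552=4961/ 12921768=0.00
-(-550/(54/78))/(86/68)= 243100/387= 628.17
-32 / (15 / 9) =-96 / 5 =-19.20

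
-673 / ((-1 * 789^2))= 673 / 622521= 0.00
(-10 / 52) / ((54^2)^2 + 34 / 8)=-10 / 442159133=-0.00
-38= -38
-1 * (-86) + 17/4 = 361/4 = 90.25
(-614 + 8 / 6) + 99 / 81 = -5503 / 9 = -611.44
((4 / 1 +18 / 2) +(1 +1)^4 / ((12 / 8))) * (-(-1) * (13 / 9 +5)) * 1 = 4118 / 27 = 152.52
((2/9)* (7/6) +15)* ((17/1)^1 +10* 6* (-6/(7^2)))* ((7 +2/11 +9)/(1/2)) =6306896/1323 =4767.12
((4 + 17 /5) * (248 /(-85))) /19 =-9176 /8075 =-1.14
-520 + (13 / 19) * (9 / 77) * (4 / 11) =-8367892 / 16093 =-519.97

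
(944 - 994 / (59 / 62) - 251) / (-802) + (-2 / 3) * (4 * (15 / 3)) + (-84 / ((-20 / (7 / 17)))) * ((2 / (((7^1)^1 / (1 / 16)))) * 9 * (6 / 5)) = -1515678491 / 120660900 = -12.56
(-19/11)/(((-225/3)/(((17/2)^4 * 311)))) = 37388.30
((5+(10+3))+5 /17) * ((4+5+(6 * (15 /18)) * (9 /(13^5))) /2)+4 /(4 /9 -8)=516289914 /6311981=81.80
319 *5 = 1595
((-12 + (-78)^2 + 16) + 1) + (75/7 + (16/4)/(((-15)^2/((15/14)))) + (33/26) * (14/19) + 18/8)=90445253/14820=6102.92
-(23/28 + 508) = -14247/28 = -508.82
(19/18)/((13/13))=19/18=1.06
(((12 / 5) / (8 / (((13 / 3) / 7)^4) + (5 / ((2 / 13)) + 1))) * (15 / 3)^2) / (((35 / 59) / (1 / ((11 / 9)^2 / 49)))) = 22930827192 / 608059243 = 37.71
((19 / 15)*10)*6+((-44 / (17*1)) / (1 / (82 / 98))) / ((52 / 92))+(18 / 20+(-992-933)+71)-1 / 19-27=-3719945561 / 2057510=-1807.98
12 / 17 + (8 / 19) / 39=9028 / 12597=0.72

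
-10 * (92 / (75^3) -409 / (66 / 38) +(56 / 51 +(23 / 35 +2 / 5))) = 257705084144 / 110446875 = 2333.29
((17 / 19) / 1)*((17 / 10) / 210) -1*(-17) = 678589 / 39900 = 17.01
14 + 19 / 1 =33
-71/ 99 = -0.72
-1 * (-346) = 346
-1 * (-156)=156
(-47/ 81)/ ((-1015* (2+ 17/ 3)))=47/ 630315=0.00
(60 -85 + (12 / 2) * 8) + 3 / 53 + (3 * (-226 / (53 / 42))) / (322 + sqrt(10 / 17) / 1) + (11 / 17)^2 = 14238 * sqrt(170) / 46709377 + 294368841771 / 13499009953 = 21.81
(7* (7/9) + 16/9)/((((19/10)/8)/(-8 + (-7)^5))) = -1534000/3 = -511333.33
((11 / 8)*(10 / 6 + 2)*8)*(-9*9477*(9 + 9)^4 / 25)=-361133291376 / 25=-14445331655.04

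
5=5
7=7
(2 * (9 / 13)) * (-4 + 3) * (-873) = 15714 / 13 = 1208.77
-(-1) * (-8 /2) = -4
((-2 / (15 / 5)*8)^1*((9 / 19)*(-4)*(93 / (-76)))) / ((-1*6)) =2.06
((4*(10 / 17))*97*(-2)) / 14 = -3880 / 119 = -32.61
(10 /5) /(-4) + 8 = 15 /2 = 7.50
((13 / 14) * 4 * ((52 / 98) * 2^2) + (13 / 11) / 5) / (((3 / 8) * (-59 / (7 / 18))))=-612716 / 4293135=-0.14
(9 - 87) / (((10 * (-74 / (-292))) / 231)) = -7109.81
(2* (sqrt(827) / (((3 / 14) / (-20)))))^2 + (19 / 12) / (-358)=28816355.55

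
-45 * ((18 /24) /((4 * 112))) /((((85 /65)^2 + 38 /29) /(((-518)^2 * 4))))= -6340448205 /236848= -26770.12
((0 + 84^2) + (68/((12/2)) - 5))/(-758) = -21187/2274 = -9.32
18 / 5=3.60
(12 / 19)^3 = 1728 / 6859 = 0.25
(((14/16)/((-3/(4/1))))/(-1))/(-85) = -7/510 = -0.01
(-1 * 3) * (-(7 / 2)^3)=1029 / 8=128.62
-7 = -7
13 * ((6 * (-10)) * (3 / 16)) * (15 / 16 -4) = 28665 / 64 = 447.89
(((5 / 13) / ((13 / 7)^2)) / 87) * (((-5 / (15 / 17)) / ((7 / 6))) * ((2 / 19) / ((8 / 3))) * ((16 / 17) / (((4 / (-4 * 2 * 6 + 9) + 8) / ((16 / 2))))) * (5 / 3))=-400 / 1024309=-0.00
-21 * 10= -210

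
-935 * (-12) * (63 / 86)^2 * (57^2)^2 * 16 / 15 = 125355129763248 / 1849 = 67796176183.48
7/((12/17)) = 119/12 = 9.92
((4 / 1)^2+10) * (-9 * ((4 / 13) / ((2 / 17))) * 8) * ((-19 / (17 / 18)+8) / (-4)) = -14832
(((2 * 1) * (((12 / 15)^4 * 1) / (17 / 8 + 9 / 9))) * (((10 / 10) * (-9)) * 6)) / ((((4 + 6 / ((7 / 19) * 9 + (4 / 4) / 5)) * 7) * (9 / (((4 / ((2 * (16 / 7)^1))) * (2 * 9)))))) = -9234432 / 14890625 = -0.62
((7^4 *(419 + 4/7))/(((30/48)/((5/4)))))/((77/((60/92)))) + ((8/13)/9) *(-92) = 45904402/2691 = 17058.49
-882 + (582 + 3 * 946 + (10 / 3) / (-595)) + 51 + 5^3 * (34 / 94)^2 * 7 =2131991014 / 788613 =2703.47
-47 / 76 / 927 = -47 / 70452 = -0.00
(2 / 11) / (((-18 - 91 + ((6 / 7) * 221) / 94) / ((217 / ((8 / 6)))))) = -214179 / 774356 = -0.28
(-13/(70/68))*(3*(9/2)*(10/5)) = -11934/35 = -340.97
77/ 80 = 0.96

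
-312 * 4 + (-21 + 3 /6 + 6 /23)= -58339 /46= -1268.24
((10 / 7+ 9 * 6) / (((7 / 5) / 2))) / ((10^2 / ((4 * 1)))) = 776 / 245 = 3.17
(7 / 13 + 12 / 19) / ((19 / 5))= 1445 / 4693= 0.31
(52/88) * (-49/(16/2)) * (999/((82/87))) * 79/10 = -4373722899/144320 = -30305.73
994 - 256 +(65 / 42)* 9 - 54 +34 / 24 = 58745 / 84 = 699.35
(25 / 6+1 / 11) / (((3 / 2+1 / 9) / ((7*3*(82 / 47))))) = 1451646 / 14993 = 96.82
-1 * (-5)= 5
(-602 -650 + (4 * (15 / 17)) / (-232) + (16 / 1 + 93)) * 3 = -3381039 / 986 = -3429.05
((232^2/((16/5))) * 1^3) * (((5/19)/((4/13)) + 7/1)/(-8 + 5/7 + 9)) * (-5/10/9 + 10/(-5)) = -216729905/1368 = -158428.29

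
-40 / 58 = -20 / 29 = -0.69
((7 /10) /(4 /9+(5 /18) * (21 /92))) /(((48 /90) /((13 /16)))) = 56511 /26912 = 2.10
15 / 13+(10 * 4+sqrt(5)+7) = sqrt(5)+626 / 13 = 50.39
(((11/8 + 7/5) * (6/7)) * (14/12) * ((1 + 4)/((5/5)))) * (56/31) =777/31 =25.06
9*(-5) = -45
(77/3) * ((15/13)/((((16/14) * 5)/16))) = 1078/13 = 82.92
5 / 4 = 1.25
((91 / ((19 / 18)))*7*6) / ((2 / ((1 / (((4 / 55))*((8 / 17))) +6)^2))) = 21844948671 / 9728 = 2245574.49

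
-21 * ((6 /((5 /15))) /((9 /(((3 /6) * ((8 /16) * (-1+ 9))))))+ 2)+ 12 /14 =-876 /7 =-125.14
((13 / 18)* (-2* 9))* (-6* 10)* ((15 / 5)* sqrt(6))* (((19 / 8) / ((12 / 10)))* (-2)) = -22688.40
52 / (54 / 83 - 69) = -4316 / 5673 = -0.76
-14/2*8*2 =-112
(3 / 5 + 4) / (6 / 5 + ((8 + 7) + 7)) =23 / 116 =0.20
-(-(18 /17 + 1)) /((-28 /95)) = -475 /68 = -6.99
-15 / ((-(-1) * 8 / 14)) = -105 / 4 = -26.25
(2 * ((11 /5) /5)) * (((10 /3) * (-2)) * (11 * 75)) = -4840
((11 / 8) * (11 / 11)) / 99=1 / 72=0.01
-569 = -569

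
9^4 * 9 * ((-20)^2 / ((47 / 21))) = 496011600 / 47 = 10553438.30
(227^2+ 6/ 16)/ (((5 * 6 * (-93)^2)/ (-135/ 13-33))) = -3875009/ 449748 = -8.62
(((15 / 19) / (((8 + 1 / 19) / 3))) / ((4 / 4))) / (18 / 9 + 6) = 5 / 136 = 0.04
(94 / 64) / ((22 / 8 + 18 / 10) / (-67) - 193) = -15745 / 2069688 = -0.01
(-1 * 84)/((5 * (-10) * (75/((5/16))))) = 7/1000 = 0.01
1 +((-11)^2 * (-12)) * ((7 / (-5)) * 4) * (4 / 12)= 13557 / 5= 2711.40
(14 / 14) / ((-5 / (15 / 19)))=-3 / 19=-0.16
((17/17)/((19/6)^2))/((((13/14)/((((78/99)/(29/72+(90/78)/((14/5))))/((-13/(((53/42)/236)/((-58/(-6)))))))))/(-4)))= 641088/36275200159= 0.00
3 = 3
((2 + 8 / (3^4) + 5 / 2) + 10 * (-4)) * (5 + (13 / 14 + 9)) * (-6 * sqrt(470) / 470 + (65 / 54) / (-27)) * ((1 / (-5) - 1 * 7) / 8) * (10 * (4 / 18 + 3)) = -6951967 * sqrt(470) / 35532 - 2259389275 / 3306744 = -4924.94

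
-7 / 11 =-0.64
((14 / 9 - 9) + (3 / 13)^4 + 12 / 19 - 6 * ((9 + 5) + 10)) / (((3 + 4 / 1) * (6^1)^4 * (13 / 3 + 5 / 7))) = -368272889 / 111822484176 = -0.00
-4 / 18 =-2 / 9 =-0.22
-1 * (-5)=5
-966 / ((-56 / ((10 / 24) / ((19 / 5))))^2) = -14375 / 3881472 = -0.00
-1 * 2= -2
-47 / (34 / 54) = -1269 / 17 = -74.65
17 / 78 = 0.22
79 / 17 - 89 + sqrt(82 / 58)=-1434 / 17 + sqrt(1189) / 29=-83.16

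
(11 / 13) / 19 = 11 / 247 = 0.04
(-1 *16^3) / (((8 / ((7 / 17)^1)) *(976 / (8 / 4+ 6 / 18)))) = -1568 / 3111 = -0.50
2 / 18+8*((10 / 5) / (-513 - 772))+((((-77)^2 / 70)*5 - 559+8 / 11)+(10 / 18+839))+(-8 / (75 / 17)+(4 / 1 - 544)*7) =-1304772949 / 424050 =-3076.93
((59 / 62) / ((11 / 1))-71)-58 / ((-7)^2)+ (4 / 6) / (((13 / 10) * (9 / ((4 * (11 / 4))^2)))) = -764807833 / 11729718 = -65.20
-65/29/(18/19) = -2.37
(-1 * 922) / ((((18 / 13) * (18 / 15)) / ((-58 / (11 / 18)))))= 52665.76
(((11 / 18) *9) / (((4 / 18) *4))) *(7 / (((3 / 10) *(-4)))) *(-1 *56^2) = 113190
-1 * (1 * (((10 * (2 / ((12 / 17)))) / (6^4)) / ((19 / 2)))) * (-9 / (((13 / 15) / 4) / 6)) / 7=425 / 5187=0.08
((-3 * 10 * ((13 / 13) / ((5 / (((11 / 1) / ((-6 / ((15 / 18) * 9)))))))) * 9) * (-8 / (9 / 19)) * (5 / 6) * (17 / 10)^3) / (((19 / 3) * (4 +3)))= -162129 / 140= -1158.06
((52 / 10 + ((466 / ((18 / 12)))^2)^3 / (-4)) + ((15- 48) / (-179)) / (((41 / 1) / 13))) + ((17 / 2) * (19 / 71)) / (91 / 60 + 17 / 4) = -73849375429367361201175472 / 328578295365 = -224754271572722.27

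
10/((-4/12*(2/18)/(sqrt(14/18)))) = -90*sqrt(7) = -238.12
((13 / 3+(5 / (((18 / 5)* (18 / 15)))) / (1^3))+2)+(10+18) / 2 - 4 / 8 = 2267 / 108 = 20.99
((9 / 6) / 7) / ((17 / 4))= 6 / 119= 0.05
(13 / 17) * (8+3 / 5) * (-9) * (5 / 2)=-5031 / 34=-147.97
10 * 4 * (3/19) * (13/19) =1560/361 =4.32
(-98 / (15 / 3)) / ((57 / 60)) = -392 / 19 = -20.63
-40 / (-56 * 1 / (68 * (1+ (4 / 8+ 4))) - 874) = 3740 / 81733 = 0.05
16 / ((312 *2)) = 1 / 39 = 0.03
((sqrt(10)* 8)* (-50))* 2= -800* sqrt(10)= -2529.82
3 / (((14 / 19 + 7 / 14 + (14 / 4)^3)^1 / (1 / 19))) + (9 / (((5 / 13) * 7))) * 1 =10471 / 3129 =3.35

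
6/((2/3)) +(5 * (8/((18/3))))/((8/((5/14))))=781/84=9.30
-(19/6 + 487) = -490.17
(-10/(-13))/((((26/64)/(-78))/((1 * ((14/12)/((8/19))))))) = -5320/13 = -409.23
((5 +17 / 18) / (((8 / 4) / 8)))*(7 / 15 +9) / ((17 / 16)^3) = 124469248 / 663255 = 187.66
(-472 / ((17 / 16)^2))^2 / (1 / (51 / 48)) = 912523264 / 4913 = 185736.47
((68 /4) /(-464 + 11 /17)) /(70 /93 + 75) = -26877 /55493465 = -0.00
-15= -15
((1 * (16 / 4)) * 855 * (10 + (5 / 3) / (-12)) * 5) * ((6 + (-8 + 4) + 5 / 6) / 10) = 573325 / 12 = 47777.08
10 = 10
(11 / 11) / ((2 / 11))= 11 / 2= 5.50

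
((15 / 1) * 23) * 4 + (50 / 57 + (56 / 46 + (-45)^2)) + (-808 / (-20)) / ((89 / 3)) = 1988476411 / 583395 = 3408.46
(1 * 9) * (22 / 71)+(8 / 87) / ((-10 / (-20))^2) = 3.16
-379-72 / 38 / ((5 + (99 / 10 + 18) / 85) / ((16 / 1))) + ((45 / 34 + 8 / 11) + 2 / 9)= -382.42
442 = 442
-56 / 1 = -56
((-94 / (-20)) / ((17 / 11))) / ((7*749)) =0.00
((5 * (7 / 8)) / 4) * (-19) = -665 / 32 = -20.78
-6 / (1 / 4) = -24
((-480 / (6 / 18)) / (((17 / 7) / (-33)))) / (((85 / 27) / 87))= 156274272 / 289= 540741.43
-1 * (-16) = 16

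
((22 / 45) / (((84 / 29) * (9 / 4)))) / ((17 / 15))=638 / 9639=0.07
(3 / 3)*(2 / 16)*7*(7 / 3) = 49 / 24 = 2.04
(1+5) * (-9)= -54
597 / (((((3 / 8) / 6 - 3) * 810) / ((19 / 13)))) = -30248 / 82485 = -0.37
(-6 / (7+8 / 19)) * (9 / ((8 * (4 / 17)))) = -2907 / 752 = -3.87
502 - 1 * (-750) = 1252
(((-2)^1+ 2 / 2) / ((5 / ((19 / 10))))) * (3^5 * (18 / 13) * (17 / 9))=-78489 / 325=-241.50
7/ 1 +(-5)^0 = 8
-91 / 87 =-1.05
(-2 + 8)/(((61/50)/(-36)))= -10800/61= -177.05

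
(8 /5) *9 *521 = 37512 /5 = 7502.40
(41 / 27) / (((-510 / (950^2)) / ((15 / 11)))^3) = -3767345939453125000 / 176558481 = -21337666240.19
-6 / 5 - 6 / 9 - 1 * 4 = -88 / 15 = -5.87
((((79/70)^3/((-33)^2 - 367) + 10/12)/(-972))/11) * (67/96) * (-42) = 3779982349/1650595968000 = 0.00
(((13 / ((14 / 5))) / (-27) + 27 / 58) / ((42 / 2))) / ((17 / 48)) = 25744 / 652239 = 0.04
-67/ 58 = -1.16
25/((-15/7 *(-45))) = 7/27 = 0.26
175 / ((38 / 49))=8575 / 38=225.66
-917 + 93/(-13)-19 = -12261/13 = -943.15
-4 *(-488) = 1952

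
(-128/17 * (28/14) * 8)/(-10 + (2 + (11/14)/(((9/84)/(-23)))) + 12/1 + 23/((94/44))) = 72192/92225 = 0.78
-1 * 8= -8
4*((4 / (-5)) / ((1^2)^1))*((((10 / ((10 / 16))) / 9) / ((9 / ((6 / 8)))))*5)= -64 / 27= -2.37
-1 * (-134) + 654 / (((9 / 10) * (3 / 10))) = 23006 / 9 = 2556.22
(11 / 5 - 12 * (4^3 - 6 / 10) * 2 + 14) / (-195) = 193 / 25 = 7.72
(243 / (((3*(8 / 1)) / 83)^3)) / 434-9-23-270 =-61960733 / 222208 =-278.84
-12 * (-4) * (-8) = -384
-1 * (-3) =3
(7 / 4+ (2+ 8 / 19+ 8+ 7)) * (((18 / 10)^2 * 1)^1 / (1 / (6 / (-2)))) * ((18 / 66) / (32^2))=-1062153 / 21401600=-0.05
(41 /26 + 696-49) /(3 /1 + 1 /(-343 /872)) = 5784009 /4082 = 1416.95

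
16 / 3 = 5.33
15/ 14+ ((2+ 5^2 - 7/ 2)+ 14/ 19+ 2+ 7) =4563/ 133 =34.31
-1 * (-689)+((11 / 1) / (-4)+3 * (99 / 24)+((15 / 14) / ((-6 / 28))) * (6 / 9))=16687 / 24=695.29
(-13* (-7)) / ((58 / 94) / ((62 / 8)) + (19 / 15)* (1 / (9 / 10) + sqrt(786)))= 2.46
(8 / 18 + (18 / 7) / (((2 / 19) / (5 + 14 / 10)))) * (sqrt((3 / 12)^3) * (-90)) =-12347 / 7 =-1763.86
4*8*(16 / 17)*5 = 2560 / 17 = 150.59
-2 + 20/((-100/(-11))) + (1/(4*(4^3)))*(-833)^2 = 3469701/1280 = 2710.70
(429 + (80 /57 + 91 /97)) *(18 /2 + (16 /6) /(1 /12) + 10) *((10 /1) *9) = 3648878640 /1843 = 1979858.19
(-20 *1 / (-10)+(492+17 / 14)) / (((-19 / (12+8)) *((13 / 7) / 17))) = -1178610 / 247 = -4771.70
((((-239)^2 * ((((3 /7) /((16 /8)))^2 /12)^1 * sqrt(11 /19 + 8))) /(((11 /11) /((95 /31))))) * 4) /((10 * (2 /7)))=171363 * sqrt(3097) /3472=2746.68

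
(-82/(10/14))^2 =329476/25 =13179.04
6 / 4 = 1.50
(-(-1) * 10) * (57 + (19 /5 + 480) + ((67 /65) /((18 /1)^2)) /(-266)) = 3029539901 /560196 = 5408.00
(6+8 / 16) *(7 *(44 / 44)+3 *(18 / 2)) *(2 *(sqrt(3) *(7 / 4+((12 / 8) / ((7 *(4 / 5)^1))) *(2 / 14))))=154921 *sqrt(3) / 196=1369.04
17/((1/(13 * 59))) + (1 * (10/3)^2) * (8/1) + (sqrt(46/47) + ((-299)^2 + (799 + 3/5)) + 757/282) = sqrt(2162)/47 + 437090863/4230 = 103332.16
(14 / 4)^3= 343 / 8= 42.88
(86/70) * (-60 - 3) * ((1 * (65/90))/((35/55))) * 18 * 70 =-110682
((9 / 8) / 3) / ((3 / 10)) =5 / 4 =1.25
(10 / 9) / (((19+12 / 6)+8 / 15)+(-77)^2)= 25 / 133887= 0.00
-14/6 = -7/3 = -2.33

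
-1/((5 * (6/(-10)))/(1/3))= 1/9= 0.11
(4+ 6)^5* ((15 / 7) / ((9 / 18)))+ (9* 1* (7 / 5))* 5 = 3000441 / 7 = 428634.43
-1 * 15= -15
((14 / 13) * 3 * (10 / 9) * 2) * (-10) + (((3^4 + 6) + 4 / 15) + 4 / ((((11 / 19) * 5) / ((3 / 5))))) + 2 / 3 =60659 / 3575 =16.97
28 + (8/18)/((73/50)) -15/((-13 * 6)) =486781/17082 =28.50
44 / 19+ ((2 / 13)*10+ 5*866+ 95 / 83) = 88871811 / 20501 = 4335.00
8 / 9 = 0.89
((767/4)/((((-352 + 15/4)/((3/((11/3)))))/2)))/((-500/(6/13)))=1593/1915375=0.00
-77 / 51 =-1.51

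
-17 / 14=-1.21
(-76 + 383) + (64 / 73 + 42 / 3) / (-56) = 626965 / 2044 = 306.73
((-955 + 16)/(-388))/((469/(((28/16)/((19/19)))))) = 939/103984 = 0.01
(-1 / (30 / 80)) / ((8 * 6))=-1 / 18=-0.06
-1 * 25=-25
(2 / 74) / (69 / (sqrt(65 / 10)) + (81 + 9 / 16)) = 30160 / 80995849 - 5888 * sqrt(26) / 242987547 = 0.00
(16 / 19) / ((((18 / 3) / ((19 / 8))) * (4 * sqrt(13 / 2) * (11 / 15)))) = 0.04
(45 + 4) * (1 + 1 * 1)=98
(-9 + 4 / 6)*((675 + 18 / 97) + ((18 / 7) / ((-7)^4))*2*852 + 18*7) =-10909426575 / 1630279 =-6691.75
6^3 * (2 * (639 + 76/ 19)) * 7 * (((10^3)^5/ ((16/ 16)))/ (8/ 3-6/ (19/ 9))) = -11083262400000000000000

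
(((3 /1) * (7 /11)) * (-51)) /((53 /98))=-104958 /583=-180.03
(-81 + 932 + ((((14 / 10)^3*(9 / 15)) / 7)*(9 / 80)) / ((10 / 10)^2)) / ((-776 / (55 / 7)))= -468064553 / 54320000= -8.62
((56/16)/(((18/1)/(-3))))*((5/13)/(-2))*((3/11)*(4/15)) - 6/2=-2567/858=-2.99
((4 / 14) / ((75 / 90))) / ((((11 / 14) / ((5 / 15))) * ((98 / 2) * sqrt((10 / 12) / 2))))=16 * sqrt(15) / 13475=0.00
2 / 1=2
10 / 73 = 0.14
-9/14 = -0.64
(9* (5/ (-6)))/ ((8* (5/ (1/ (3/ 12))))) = -3/ 4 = -0.75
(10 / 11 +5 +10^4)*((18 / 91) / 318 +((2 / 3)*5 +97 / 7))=3911049710 / 22737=172012.57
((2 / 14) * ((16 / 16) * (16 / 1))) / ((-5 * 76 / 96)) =-0.58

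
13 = 13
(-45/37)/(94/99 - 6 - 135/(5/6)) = 4455/611906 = 0.01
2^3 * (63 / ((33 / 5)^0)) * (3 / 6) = 252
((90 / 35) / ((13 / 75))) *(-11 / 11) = -1350 / 91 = -14.84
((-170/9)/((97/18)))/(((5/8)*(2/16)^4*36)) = -557056/873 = -638.09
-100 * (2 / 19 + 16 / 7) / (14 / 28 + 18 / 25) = -195.98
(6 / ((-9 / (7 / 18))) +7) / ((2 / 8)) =728 / 27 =26.96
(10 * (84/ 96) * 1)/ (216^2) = 35/ 186624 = 0.00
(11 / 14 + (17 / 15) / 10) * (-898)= -423856 / 525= -807.34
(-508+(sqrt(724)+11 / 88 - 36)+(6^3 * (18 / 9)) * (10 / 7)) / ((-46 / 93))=-381579 / 2576 - 93 * sqrt(181) / 23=-202.53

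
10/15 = 2/3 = 0.67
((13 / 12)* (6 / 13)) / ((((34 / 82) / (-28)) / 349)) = -200326 / 17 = -11783.88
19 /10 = 1.90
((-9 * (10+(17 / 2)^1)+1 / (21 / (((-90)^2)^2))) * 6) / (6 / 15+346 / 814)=267018469245 / 11753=22719175.47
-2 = -2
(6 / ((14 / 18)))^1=54 / 7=7.71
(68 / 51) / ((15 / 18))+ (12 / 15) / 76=153 / 95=1.61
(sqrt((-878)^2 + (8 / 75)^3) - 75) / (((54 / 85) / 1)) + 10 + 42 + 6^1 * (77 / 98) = -7729 / 126 + 17 * sqrt(243912516009) / 6075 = 1320.70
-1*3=-3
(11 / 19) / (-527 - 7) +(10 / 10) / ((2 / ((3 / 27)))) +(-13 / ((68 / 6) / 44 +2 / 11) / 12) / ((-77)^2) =25718351 / 475776378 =0.05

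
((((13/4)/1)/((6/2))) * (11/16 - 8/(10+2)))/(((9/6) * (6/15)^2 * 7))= 0.01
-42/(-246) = 7/41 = 0.17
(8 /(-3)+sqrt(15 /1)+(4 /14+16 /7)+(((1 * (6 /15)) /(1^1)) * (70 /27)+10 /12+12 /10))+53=sqrt(15)+105793 /1890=59.85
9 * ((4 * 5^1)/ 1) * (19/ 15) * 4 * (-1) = -912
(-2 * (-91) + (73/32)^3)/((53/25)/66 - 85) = -2.28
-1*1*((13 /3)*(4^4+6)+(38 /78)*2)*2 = -29544 /13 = -2272.62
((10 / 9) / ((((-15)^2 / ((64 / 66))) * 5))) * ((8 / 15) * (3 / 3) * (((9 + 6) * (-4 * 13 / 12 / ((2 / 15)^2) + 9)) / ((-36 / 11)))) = 0.55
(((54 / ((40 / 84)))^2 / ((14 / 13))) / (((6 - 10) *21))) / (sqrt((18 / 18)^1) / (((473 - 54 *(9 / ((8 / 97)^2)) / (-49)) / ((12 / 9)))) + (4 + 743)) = -258271553943 / 1357173712600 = -0.19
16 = 16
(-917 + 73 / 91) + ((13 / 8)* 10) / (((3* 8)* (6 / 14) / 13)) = -23473447 / 26208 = -895.66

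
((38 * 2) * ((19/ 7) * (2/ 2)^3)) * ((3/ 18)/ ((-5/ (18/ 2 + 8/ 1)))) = -12274/ 105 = -116.90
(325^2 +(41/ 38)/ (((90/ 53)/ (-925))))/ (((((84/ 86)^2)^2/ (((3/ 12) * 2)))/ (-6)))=-245625450151495/ 709466688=-346211.39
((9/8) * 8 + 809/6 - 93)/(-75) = -61/90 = -0.68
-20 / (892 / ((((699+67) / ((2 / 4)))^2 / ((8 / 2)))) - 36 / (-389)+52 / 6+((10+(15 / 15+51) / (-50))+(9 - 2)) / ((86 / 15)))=-1472200141800 / 849787252981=-1.73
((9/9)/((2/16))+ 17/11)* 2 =210/11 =19.09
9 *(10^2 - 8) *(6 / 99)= 552 / 11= 50.18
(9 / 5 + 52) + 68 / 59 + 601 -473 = 53971 / 295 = 182.95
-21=-21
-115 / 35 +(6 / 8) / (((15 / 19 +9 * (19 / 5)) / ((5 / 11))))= -1117971 / 341264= -3.28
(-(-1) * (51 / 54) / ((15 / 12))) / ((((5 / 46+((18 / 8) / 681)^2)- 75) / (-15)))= 644730848 / 4260417099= 0.15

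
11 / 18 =0.61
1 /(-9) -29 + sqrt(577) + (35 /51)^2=-8277 /289 + sqrt(577)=-4.62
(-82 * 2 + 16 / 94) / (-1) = 7700 / 47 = 163.83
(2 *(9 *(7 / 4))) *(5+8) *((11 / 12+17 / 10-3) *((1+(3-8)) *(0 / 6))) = 0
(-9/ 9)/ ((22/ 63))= -63/ 22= -2.86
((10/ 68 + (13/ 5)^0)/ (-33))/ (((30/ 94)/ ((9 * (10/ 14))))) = -1833/ 2618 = -0.70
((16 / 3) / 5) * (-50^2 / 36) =-2000 / 27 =-74.07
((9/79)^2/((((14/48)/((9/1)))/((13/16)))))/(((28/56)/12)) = 341172/43687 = 7.81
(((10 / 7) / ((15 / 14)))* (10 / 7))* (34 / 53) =1360 / 1113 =1.22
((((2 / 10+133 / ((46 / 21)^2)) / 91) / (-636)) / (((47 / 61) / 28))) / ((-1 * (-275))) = -18018241 / 282655015500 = -0.00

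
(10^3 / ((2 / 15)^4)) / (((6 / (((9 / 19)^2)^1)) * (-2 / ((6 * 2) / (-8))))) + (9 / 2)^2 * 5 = 513162945 / 5776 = 88844.00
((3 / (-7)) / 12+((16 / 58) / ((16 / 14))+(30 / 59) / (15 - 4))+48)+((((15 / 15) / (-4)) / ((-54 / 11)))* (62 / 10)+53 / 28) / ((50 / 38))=177610957753 / 3557169000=49.93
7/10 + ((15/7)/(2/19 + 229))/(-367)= 26092383/37276190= 0.70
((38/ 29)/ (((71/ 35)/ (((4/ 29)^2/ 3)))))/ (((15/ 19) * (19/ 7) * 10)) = 14896/ 77922855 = 0.00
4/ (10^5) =1/ 25000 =0.00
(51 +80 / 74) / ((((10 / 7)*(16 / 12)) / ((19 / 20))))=768873 / 29600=25.98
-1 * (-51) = 51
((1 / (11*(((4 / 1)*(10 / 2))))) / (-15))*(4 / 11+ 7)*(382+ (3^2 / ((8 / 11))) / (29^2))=-13879053 / 16281760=-0.85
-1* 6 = -6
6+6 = 12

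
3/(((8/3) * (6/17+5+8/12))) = 0.19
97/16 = 6.06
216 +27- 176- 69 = -2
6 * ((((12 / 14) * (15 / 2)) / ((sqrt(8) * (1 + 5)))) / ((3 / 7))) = 15 * sqrt(2) / 4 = 5.30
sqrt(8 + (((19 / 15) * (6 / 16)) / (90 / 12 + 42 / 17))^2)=sqrt(367851529) / 6780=2.83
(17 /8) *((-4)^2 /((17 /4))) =8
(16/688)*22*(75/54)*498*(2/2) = 45650/129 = 353.88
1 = 1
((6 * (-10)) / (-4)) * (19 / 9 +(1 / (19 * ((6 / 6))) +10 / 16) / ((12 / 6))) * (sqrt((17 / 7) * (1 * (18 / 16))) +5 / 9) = 167575 / 8208 +33515 * sqrt(238) / 8512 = 81.16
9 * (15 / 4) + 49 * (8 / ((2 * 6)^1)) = 797 / 12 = 66.42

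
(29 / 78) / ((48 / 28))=203 / 936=0.22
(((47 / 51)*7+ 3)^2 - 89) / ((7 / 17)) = 835 / 1071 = 0.78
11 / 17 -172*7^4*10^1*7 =-491436669 / 17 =-28908039.35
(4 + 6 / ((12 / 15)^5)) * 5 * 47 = 2684405 / 512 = 5242.98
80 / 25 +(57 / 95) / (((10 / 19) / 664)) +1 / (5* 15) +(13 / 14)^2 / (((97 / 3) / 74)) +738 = 1069529603 / 712950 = 1500.15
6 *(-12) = -72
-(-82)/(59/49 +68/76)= 39.07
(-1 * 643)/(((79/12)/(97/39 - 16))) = 1355444/1027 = 1319.81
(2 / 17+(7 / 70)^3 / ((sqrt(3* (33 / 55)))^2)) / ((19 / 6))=3617 / 96900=0.04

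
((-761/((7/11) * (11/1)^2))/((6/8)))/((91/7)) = -3044/3003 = -1.01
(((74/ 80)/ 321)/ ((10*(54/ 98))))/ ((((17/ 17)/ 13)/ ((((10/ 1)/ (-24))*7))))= -164983/ 8320320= -0.02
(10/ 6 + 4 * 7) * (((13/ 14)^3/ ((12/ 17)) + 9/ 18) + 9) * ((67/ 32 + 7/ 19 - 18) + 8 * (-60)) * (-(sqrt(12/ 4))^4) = 1407004.40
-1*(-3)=3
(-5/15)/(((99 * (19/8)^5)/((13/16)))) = -26624/735401403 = -0.00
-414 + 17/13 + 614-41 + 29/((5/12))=14944/65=229.91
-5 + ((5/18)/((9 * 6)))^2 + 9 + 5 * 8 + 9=50073577/944784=53.00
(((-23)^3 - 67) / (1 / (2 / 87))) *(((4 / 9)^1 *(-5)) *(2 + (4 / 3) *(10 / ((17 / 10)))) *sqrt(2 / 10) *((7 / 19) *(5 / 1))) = 573203680 *sqrt(5) / 252909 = 5067.92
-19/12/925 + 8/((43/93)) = 8257583/477300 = 17.30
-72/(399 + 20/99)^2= -705672/1561909441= -0.00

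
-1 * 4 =-4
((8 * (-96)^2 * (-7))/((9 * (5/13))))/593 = -745472/2965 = -251.42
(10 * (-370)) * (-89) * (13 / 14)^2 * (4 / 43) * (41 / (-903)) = -2281719700 / 1902621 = -1199.25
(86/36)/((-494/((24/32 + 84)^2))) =-549067/15808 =-34.73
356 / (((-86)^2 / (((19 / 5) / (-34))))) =-1691 / 314330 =-0.01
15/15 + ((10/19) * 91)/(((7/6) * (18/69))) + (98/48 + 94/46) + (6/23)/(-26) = 22148201/136344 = 162.44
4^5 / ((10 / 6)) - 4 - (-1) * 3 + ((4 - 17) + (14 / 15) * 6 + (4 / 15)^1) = 606.27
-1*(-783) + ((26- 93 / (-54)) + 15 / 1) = 14863 / 18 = 825.72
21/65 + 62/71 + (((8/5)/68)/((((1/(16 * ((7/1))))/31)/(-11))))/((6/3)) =-35157359/78455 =-448.12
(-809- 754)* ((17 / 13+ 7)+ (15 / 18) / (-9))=-3004607 / 234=-12840.20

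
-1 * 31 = -31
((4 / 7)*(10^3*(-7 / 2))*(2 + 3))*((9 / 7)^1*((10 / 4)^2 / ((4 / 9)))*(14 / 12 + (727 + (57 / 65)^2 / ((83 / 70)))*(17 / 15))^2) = -123308665691.07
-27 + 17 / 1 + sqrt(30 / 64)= -10 + sqrt(30) / 8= -9.32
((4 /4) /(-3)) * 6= -2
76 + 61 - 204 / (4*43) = 5840 / 43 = 135.81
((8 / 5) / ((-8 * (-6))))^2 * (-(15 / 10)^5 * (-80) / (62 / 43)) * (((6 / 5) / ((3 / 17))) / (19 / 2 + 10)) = 0.16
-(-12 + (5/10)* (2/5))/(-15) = -0.79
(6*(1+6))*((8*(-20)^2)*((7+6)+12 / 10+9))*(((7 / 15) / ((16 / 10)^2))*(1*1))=568400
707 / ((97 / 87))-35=58114 / 97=599.11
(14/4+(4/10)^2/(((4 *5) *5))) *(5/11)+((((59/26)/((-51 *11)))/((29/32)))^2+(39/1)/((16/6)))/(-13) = 271349439023051/581502753117000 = 0.47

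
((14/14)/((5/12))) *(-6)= -72/5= -14.40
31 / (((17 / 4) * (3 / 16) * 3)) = 1984 / 153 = 12.97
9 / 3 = 3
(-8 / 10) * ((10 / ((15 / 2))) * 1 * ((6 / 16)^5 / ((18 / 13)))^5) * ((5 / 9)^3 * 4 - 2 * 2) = 367844059323 / 23611832414348226068480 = 0.00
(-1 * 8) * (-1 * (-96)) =-768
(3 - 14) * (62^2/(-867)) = 42284/867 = 48.77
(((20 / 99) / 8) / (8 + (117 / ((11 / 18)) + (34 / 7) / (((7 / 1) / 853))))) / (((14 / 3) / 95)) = 3325 / 5118336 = 0.00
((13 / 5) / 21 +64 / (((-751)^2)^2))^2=17100397355957823974757289 / 1115573255838392475272411025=0.02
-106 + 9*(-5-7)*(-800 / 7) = 85658 / 7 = 12236.86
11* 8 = 88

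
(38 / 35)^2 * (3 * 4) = 17328 / 1225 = 14.15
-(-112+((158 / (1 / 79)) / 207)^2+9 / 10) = -1510398001 / 428490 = -3524.93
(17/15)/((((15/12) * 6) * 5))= 34/1125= 0.03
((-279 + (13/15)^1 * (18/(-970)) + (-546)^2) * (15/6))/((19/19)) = 361127343/485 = 744592.46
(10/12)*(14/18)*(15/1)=175/18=9.72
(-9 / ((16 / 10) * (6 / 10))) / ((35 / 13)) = -195 / 56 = -3.48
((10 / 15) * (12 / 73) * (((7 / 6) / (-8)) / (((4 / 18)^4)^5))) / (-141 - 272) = 448667026.38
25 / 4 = 6.25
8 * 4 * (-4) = -128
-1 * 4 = -4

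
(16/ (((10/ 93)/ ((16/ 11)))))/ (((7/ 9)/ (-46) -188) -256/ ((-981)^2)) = -526973485824/ 457779201385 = -1.15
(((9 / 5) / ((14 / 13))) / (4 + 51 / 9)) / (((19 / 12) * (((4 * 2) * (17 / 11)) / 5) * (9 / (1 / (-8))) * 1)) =-1287 / 2098208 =-0.00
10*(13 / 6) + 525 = 1640 / 3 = 546.67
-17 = -17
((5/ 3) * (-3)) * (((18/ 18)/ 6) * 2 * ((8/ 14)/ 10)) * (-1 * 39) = 26/ 7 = 3.71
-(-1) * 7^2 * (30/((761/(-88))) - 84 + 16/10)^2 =361301.78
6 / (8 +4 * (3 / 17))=51 / 74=0.69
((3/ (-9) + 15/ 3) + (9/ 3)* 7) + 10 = 107/ 3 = 35.67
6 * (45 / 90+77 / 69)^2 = 49729 / 3174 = 15.67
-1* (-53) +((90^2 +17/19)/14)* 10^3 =76965549/133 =578688.34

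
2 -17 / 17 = 1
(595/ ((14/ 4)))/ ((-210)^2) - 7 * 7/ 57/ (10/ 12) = -86113/ 83790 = -1.03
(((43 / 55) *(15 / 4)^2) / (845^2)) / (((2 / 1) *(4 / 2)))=387 / 100534720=0.00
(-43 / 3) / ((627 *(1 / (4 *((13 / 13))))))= -0.09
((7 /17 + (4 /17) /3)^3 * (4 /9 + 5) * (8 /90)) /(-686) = -6250 /75213117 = -0.00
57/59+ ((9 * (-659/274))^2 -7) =2048701843/4429484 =462.51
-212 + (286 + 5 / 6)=74.83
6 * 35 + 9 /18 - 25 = 371 /2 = 185.50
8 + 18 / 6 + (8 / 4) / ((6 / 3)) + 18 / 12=27 / 2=13.50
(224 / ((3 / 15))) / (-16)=-70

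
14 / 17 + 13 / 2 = 7.32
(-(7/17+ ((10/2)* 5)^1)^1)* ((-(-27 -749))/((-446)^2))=-83808/845393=-0.10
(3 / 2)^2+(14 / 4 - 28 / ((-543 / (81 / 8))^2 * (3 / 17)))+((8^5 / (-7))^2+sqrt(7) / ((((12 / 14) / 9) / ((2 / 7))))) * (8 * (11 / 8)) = 33 * sqrt(7)+6191126783976919 / 25684624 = 241044175.94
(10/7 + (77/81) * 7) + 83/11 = 97474/6237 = 15.63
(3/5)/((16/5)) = 3/16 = 0.19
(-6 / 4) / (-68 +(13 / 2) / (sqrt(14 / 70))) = 39 * sqrt(5) / 17651 +408 / 17651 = 0.03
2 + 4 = 6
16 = 16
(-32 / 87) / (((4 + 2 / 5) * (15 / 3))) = -16 / 957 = -0.02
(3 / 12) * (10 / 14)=5 / 28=0.18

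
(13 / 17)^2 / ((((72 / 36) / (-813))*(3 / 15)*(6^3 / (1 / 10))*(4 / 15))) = -228995 / 110976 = -2.06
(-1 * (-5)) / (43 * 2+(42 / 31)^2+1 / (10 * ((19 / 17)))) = 912950 / 16054237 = 0.06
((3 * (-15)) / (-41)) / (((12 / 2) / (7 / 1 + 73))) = 14.63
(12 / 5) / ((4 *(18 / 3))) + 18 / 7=187 / 70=2.67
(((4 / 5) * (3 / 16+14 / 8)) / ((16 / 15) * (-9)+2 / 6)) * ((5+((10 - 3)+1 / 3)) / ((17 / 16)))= -4588 / 2363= -1.94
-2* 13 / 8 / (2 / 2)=-13 / 4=-3.25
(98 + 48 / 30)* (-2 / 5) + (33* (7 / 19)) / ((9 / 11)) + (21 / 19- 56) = -113822 / 1425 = -79.88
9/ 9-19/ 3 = -16/ 3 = -5.33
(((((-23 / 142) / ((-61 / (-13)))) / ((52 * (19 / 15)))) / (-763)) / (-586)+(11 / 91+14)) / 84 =7718998797085 / 45917530591296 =0.17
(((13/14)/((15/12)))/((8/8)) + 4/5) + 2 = 124/35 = 3.54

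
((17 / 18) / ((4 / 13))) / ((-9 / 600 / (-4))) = 22100 / 27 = 818.52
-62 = -62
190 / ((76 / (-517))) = -2585 / 2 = -1292.50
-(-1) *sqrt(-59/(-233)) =sqrt(13747)/233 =0.50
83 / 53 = 1.57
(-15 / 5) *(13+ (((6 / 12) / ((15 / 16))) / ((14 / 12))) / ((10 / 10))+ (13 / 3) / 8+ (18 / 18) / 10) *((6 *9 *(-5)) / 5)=319761 / 140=2284.01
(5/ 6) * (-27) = -45/ 2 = -22.50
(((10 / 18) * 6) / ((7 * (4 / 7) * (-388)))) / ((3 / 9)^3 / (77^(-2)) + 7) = -45 / 4747568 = -0.00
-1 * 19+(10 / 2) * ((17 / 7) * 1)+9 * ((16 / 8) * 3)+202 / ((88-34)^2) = 481847 / 10206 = 47.21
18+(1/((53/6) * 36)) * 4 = 2864/159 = 18.01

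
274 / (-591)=-0.46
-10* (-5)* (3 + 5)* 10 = 4000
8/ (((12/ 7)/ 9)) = 42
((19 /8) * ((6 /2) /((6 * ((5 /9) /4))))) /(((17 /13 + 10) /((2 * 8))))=2964 /245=12.10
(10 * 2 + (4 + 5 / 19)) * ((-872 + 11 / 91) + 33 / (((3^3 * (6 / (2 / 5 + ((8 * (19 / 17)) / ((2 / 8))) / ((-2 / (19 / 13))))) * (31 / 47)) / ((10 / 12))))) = -3146378980795 / 147611646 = -21315.25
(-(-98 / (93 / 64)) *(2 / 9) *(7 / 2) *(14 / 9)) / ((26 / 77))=23664256 / 97929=241.65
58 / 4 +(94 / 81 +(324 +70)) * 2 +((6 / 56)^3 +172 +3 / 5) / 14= 101708851511 / 124467840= 817.15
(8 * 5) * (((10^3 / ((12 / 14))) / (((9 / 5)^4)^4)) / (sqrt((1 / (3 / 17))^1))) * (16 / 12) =85449218750000000 * sqrt(51) / 283512088894331673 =2.15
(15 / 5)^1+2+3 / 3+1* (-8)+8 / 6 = -0.67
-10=-10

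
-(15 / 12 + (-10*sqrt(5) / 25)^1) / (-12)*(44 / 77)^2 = 5 / 147 -8*sqrt(5) / 735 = 0.01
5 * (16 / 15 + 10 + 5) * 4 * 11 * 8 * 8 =678656 / 3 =226218.67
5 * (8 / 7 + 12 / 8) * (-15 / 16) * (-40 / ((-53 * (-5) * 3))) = 925 / 1484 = 0.62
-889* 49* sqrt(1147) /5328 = -43561* sqrt(1147) /5328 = -276.90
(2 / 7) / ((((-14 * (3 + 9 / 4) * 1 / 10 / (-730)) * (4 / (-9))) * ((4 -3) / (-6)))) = 131400 / 343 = 383.09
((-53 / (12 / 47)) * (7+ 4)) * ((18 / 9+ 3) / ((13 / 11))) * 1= -9660.61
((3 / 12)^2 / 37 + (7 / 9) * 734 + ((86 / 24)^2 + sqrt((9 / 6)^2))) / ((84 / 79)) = 41055115 / 74592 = 550.40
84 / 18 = 4.67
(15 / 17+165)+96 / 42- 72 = 11444 / 119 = 96.17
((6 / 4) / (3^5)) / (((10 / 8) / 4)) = 8 / 405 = 0.02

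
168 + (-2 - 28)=138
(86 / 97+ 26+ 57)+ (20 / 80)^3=520865 / 6208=83.90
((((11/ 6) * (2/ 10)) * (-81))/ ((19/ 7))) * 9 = -18711/ 190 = -98.48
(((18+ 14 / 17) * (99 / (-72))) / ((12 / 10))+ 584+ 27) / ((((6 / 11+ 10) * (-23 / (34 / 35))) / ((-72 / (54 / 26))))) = 747604 / 9135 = 81.84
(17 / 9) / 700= 17 / 6300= 0.00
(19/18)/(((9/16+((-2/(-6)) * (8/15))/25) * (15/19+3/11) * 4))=496375/1138083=0.44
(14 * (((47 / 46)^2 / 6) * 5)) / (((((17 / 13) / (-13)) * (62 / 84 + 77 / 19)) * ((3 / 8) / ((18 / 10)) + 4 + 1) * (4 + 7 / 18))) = -75073359816 / 67900972025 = -1.11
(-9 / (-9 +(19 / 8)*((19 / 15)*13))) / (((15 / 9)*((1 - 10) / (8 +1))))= 648 / 3613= 0.18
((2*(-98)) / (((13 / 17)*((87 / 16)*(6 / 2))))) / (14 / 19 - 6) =253232 / 84825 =2.99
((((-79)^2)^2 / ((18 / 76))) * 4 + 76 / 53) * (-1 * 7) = -4604765141.59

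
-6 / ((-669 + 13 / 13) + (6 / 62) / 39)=2418 / 269203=0.01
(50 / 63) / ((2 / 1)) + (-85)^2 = 7225.40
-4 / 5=-0.80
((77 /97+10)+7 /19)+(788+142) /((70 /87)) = 15055717 /12901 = 1167.02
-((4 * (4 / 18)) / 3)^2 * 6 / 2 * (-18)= 128 / 27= 4.74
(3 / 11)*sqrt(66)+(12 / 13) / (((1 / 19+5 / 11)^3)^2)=3*sqrt(66) / 11+250033943970723 / 4610187114832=56.45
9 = 9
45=45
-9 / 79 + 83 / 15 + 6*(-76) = -533938 / 1185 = -450.58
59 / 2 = 29.50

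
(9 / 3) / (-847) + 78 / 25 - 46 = -908059 / 21175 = -42.88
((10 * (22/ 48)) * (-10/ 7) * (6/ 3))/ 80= -55/ 336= -0.16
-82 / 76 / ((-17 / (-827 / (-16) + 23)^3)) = 69966084875 / 2646016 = 26442.05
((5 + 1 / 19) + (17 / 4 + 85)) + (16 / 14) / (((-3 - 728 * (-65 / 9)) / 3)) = 94.30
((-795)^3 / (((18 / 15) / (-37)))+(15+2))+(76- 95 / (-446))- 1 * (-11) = 3454830380427 / 223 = 15492512916.71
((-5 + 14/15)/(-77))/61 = 1/1155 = 0.00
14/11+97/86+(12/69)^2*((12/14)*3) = 2.48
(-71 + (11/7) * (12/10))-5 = -2594/35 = -74.11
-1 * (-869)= 869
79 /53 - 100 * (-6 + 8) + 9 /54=-63073 /318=-198.34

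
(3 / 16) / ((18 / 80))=5 / 6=0.83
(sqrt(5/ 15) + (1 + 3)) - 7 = -3 + sqrt(3)/ 3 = -2.42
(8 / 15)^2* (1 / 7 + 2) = 64 / 105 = 0.61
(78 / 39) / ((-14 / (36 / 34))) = -18 / 119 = -0.15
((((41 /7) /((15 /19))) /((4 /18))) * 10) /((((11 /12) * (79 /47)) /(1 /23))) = 1318068 /139909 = 9.42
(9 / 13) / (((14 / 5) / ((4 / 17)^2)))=360 / 26299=0.01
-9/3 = -3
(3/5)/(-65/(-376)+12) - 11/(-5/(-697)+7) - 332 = -333.52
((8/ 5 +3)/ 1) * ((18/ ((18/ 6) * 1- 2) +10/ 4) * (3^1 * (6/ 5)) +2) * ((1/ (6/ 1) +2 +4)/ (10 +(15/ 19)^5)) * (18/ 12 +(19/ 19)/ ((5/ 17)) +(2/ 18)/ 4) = 1028.04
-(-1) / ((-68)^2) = 1 / 4624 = 0.00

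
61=61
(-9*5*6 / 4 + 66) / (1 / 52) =-78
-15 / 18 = -5 / 6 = -0.83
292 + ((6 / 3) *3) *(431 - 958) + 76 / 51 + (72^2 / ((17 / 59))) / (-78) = -2054750 / 663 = -3099.17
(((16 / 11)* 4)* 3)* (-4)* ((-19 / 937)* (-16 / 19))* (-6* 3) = 221184 / 10307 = 21.46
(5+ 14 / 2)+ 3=15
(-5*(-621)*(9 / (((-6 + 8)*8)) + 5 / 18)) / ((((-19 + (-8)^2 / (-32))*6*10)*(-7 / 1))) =2783 / 9408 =0.30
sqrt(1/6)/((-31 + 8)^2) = sqrt(6)/3174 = 0.00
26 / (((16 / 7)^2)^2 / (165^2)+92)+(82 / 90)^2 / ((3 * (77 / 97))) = 887803186732601 / 1406564397072450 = 0.63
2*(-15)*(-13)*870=339300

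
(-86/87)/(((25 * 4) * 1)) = -43/4350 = -0.01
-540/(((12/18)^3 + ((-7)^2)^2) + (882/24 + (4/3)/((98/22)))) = -571536/2580745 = -0.22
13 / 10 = 1.30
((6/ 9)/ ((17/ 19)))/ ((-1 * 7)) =-38/ 357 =-0.11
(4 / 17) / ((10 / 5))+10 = 172 / 17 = 10.12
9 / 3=3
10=10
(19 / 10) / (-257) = -19 / 2570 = -0.01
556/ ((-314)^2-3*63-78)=556/ 98329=0.01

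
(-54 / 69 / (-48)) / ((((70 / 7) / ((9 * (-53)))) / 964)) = -344871 / 460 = -749.72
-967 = -967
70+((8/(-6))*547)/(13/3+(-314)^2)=69.99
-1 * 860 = -860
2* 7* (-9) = -126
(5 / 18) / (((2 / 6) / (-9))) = -15 / 2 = -7.50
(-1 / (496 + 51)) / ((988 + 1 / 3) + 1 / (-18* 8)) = -144 / 77848493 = -0.00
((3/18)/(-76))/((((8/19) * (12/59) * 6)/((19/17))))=-1121/235008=-0.00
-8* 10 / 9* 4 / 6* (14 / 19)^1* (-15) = 11200 / 171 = 65.50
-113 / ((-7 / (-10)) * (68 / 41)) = -23165 / 238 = -97.33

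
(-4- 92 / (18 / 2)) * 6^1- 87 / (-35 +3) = -7931 / 96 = -82.61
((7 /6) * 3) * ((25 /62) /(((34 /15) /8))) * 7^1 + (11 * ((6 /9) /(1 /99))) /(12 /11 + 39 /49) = 74969951 /178653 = 419.64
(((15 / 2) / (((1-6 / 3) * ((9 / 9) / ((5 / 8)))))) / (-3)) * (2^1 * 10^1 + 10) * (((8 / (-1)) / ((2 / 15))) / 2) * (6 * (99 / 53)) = -1670625 / 106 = -15760.61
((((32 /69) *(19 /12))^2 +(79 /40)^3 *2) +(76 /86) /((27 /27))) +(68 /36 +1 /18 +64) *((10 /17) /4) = 26589744085141 /1002323808000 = 26.53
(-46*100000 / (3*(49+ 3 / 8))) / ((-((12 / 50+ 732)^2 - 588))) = 575000000 / 9916735779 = 0.06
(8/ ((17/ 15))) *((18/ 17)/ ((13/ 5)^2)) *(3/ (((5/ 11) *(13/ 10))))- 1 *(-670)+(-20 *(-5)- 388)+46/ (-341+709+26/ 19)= 863871862375/ 2227979897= 387.74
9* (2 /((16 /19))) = 171 /8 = 21.38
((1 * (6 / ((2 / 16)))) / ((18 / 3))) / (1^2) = 8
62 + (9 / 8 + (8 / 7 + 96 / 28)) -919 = -47673 / 56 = -851.30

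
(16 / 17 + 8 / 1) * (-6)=-912 / 17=-53.65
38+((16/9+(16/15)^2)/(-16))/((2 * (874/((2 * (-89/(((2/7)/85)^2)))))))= 52869121/31464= 1680.31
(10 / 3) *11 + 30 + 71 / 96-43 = 781 / 32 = 24.41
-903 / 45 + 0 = -301 / 15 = -20.07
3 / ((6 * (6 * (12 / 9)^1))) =1 / 16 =0.06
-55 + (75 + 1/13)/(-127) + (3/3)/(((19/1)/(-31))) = -1795020/31369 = -57.22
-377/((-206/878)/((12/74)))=993018/3811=260.57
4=4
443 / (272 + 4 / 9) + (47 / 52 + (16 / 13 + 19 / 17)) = 1321751 / 270946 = 4.88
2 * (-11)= -22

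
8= 8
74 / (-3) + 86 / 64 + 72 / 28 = -13945 / 672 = -20.75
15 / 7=2.14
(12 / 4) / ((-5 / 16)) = -48 / 5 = -9.60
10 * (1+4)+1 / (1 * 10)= 501 / 10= 50.10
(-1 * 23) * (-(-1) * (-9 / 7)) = 207 / 7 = 29.57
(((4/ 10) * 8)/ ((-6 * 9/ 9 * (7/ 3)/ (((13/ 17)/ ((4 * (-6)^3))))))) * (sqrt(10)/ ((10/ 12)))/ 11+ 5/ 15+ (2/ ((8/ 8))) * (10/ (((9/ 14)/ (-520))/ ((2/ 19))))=-291143/ 171+ 13 * sqrt(10)/ 589050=-1702.59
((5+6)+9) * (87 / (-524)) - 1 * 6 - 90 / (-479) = -573069 / 62749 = -9.13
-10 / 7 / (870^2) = -1 / 529830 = -0.00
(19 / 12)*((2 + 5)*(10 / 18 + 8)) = 10241 / 108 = 94.82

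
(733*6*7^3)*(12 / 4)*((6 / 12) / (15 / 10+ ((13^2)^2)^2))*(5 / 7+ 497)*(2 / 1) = 4504853808 / 1631461445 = 2.76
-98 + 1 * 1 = -97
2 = 2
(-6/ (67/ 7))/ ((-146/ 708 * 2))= 7434/ 4891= 1.52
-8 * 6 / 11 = -48 / 11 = -4.36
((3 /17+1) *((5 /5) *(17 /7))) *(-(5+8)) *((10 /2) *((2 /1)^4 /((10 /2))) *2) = -8320 /7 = -1188.57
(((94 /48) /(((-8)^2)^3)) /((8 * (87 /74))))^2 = 3024121 /4793589222126649344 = 0.00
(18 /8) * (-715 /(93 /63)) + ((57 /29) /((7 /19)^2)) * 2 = -186923739 /176204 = -1060.84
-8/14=-4/7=-0.57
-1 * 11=-11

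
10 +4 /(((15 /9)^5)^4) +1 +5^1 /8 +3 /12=9060017582960207 /762939453125000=11.88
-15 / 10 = -3 / 2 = -1.50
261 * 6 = 1566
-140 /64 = -35 /16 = -2.19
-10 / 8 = -5 / 4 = -1.25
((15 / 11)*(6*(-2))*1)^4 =71700.02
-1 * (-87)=87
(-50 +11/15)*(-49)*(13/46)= 470743/690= 682.24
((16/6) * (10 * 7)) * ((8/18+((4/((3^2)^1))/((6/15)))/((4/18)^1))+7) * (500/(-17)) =-31360000/459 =-68322.44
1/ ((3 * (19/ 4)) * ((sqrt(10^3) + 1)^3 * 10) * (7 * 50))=-3001/ 49725524575125 + 2006 * sqrt(10)/ 9945104915025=0.00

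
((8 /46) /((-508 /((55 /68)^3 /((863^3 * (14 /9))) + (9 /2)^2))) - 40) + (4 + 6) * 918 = 75537843861184338834881 /8264540607832168576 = 9139.99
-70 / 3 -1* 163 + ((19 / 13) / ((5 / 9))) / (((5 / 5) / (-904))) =-500087 / 195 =-2564.55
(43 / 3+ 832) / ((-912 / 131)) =-332609 / 2736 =-121.57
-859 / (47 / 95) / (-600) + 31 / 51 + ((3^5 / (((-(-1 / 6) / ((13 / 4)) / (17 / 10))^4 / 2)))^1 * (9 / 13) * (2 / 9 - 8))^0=431617 / 95880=4.50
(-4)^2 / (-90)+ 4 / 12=7 / 45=0.16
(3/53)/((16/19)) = 57/848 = 0.07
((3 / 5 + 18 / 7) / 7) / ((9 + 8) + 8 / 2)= 37 / 1715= 0.02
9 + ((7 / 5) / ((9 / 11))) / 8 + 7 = 16.21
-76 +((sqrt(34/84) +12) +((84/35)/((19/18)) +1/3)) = -17497/285 +sqrt(714)/42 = -60.76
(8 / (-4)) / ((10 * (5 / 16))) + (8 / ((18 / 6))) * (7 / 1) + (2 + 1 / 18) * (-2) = 3131 / 225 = 13.92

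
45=45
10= 10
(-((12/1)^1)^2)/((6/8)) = -192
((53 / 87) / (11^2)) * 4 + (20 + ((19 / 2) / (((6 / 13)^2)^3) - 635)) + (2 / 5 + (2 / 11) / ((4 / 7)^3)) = 604471238311 / 1637159040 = 369.22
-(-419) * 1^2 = 419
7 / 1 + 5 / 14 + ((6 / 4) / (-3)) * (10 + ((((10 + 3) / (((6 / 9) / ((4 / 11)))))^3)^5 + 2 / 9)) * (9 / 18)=-758105406993652799874842198153 / 526333269346372026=-1440352436651.23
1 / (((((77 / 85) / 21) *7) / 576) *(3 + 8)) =173.41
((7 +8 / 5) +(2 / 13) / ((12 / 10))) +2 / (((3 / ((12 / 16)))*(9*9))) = 91973 / 10530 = 8.73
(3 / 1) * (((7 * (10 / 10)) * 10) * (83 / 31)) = 562.26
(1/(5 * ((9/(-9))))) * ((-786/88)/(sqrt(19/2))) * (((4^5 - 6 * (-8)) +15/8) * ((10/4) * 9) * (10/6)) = 4603995 * sqrt(38)/1216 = 23339.58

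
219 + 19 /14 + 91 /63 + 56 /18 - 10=27079 /126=214.91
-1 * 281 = -281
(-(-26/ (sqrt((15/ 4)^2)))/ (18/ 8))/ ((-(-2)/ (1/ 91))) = 0.02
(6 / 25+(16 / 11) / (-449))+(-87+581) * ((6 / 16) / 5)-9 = 13970831 / 493900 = 28.29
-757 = -757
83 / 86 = 0.97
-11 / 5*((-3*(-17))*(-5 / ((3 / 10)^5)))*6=37400000 / 27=1385185.19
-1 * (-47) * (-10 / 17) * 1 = -470 / 17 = -27.65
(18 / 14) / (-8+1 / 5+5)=-45 / 98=-0.46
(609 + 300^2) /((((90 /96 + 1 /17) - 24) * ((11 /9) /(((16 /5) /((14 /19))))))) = -33715246464 /2408945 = -13995.86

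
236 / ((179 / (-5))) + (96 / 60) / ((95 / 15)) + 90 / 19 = -27254 / 17005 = -1.60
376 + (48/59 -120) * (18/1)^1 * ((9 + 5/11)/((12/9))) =-9628904/649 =-14836.52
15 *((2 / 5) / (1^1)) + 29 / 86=545 / 86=6.34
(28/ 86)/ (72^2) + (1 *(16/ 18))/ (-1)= -99065/ 111456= -0.89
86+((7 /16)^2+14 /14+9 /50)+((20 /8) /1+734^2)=3448613577 /6400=538845.87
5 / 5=1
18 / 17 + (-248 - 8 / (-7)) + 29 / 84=-350507 / 1428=-245.45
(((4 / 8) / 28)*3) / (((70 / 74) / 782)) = 43401 / 980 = 44.29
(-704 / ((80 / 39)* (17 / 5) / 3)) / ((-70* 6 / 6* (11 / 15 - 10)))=-7722 / 16541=-0.47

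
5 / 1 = 5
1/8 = 0.12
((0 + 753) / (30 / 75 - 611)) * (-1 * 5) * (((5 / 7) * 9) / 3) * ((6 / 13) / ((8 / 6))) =2541375 / 555646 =4.57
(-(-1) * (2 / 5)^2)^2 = 16 / 625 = 0.03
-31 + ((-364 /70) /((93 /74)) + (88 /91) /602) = -447521089 /12736815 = -35.14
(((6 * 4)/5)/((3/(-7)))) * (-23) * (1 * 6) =7728/5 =1545.60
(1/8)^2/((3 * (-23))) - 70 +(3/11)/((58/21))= -98470495/1408704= -69.90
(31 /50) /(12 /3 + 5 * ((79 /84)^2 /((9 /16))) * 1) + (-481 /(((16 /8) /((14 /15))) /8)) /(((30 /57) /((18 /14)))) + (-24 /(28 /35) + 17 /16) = -83156443991 /18832400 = -4415.61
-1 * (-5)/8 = 5/8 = 0.62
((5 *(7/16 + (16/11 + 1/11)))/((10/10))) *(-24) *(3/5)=-3141/22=-142.77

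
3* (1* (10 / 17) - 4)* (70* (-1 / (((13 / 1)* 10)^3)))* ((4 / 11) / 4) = 609 / 20541950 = 0.00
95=95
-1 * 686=-686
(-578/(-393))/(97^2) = 578/3697737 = 0.00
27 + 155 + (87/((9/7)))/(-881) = 181.92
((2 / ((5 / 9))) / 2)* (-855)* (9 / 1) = -13851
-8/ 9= -0.89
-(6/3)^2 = -4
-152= -152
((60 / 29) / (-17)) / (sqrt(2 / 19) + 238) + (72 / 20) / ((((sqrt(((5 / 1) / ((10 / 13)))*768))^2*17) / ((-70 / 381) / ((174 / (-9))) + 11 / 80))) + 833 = 30*sqrt(38) / 265291681 + 9340183492541597663 / 11212712072473600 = 833.00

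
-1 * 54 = -54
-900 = -900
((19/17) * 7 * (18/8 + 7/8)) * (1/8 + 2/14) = 7125/1088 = 6.55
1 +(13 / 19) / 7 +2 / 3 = 704 / 399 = 1.76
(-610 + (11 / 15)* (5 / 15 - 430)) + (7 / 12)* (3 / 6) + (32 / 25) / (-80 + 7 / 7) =-131508469 / 142200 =-924.81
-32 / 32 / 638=-1 / 638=-0.00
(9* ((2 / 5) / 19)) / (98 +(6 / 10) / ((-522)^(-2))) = 9 / 7770449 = 0.00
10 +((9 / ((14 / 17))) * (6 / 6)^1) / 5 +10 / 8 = 1881 / 140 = 13.44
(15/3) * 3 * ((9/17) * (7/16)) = 945/272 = 3.47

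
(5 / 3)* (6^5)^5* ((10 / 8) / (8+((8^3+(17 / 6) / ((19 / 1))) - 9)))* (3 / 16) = 1266036263832807014400 / 58271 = 21726695334434058.35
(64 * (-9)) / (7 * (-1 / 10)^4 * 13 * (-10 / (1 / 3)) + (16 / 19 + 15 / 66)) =-40128000 / 55481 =-723.27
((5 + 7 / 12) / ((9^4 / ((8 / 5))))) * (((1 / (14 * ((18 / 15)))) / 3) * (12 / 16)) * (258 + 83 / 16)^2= 1188078907 / 846526464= 1.40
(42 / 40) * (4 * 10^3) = 4200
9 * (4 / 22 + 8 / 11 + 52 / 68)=2817 / 187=15.06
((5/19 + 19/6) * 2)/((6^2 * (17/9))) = 23/228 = 0.10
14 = 14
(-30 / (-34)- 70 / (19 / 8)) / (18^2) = -9235 / 104652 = -0.09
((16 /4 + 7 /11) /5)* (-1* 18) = -918 /55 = -16.69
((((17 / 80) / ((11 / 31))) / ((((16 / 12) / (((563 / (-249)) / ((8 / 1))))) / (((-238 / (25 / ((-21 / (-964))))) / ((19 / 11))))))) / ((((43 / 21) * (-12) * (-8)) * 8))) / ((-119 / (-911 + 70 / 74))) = 183575732823 / 2476731133952000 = 0.00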